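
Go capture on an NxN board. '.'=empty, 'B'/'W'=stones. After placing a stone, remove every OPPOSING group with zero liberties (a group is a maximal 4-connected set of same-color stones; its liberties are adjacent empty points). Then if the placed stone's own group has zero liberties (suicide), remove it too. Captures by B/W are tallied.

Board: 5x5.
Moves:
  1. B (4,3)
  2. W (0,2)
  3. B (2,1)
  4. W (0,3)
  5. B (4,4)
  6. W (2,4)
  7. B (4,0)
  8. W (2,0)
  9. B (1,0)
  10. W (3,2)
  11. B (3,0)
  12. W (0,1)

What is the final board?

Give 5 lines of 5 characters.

Answer: .WWW.
B....
.B..W
B.W..
B..BB

Derivation:
Move 1: B@(4,3) -> caps B=0 W=0
Move 2: W@(0,2) -> caps B=0 W=0
Move 3: B@(2,1) -> caps B=0 W=0
Move 4: W@(0,3) -> caps B=0 W=0
Move 5: B@(4,4) -> caps B=0 W=0
Move 6: W@(2,4) -> caps B=0 W=0
Move 7: B@(4,0) -> caps B=0 W=0
Move 8: W@(2,0) -> caps B=0 W=0
Move 9: B@(1,0) -> caps B=0 W=0
Move 10: W@(3,2) -> caps B=0 W=0
Move 11: B@(3,0) -> caps B=1 W=0
Move 12: W@(0,1) -> caps B=1 W=0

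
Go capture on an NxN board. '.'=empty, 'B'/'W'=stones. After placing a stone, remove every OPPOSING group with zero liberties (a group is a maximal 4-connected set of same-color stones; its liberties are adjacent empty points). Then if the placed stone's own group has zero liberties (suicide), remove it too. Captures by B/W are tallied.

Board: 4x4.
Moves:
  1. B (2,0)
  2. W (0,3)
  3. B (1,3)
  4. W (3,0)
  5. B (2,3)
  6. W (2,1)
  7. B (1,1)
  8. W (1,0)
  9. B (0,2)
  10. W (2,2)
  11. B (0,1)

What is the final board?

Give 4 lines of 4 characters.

Answer: .BB.
WB.B
.WWB
W...

Derivation:
Move 1: B@(2,0) -> caps B=0 W=0
Move 2: W@(0,3) -> caps B=0 W=0
Move 3: B@(1,3) -> caps B=0 W=0
Move 4: W@(3,0) -> caps B=0 W=0
Move 5: B@(2,3) -> caps B=0 W=0
Move 6: W@(2,1) -> caps B=0 W=0
Move 7: B@(1,1) -> caps B=0 W=0
Move 8: W@(1,0) -> caps B=0 W=1
Move 9: B@(0,2) -> caps B=1 W=1
Move 10: W@(2,2) -> caps B=1 W=1
Move 11: B@(0,1) -> caps B=1 W=1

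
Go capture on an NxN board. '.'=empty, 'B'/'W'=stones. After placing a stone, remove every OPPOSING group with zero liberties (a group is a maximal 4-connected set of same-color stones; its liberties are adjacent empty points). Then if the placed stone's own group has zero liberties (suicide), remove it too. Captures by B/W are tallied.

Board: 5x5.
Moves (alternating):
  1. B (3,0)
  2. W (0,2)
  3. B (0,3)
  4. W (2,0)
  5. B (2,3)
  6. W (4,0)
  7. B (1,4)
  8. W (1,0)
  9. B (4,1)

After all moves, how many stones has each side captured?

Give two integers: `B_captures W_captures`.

Move 1: B@(3,0) -> caps B=0 W=0
Move 2: W@(0,2) -> caps B=0 W=0
Move 3: B@(0,3) -> caps B=0 W=0
Move 4: W@(2,0) -> caps B=0 W=0
Move 5: B@(2,3) -> caps B=0 W=0
Move 6: W@(4,0) -> caps B=0 W=0
Move 7: B@(1,4) -> caps B=0 W=0
Move 8: W@(1,0) -> caps B=0 W=0
Move 9: B@(4,1) -> caps B=1 W=0

Answer: 1 0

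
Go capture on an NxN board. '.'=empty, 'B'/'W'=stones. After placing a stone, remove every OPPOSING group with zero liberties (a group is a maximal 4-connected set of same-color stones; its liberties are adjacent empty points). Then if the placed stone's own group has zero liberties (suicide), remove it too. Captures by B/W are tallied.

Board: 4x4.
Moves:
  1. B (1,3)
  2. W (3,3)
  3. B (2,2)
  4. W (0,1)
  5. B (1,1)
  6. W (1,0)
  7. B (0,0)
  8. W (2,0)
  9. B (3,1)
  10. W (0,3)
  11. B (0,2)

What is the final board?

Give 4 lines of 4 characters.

Move 1: B@(1,3) -> caps B=0 W=0
Move 2: W@(3,3) -> caps B=0 W=0
Move 3: B@(2,2) -> caps B=0 W=0
Move 4: W@(0,1) -> caps B=0 W=0
Move 5: B@(1,1) -> caps B=0 W=0
Move 6: W@(1,0) -> caps B=0 W=0
Move 7: B@(0,0) -> caps B=0 W=0
Move 8: W@(2,0) -> caps B=0 W=0
Move 9: B@(3,1) -> caps B=0 W=0
Move 10: W@(0,3) -> caps B=0 W=0
Move 11: B@(0,2) -> caps B=1 W=0

Answer: .WB.
WB.B
W.B.
.B.W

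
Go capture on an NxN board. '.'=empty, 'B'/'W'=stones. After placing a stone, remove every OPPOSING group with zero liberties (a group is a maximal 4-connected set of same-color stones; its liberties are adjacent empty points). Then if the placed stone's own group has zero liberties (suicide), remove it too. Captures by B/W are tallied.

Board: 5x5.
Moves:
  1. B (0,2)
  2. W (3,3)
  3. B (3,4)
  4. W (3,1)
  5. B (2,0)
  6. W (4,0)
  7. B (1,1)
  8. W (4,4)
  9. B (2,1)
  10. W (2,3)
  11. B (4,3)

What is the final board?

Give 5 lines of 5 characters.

Answer: ..B..
.B...
BB.W.
.W.WB
W..B.

Derivation:
Move 1: B@(0,2) -> caps B=0 W=0
Move 2: W@(3,3) -> caps B=0 W=0
Move 3: B@(3,4) -> caps B=0 W=0
Move 4: W@(3,1) -> caps B=0 W=0
Move 5: B@(2,0) -> caps B=0 W=0
Move 6: W@(4,0) -> caps B=0 W=0
Move 7: B@(1,1) -> caps B=0 W=0
Move 8: W@(4,4) -> caps B=0 W=0
Move 9: B@(2,1) -> caps B=0 W=0
Move 10: W@(2,3) -> caps B=0 W=0
Move 11: B@(4,3) -> caps B=1 W=0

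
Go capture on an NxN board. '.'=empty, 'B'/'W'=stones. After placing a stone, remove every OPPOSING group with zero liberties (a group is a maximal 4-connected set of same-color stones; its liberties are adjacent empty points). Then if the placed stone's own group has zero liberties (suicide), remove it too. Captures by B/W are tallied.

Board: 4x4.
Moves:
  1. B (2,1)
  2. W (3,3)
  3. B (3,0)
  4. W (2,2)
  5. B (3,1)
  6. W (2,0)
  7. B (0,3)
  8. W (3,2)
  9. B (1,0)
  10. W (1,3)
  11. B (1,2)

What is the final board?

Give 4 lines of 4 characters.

Answer: ...B
B.BW
.BW.
BBWW

Derivation:
Move 1: B@(2,1) -> caps B=0 W=0
Move 2: W@(3,3) -> caps B=0 W=0
Move 3: B@(3,0) -> caps B=0 W=0
Move 4: W@(2,2) -> caps B=0 W=0
Move 5: B@(3,1) -> caps B=0 W=0
Move 6: W@(2,0) -> caps B=0 W=0
Move 7: B@(0,3) -> caps B=0 W=0
Move 8: W@(3,2) -> caps B=0 W=0
Move 9: B@(1,0) -> caps B=1 W=0
Move 10: W@(1,3) -> caps B=1 W=0
Move 11: B@(1,2) -> caps B=1 W=0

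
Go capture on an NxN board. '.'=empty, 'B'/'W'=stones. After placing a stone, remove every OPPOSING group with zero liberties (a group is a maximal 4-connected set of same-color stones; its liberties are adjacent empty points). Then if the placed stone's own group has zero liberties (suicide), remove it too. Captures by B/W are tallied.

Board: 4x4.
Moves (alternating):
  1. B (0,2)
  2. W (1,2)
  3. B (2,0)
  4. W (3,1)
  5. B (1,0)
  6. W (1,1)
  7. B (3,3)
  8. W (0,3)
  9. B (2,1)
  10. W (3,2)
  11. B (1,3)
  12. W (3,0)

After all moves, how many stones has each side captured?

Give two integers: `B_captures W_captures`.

Move 1: B@(0,2) -> caps B=0 W=0
Move 2: W@(1,2) -> caps B=0 W=0
Move 3: B@(2,0) -> caps B=0 W=0
Move 4: W@(3,1) -> caps B=0 W=0
Move 5: B@(1,0) -> caps B=0 W=0
Move 6: W@(1,1) -> caps B=0 W=0
Move 7: B@(3,3) -> caps B=0 W=0
Move 8: W@(0,3) -> caps B=0 W=0
Move 9: B@(2,1) -> caps B=0 W=0
Move 10: W@(3,2) -> caps B=0 W=0
Move 11: B@(1,3) -> caps B=1 W=0
Move 12: W@(3,0) -> caps B=1 W=0

Answer: 1 0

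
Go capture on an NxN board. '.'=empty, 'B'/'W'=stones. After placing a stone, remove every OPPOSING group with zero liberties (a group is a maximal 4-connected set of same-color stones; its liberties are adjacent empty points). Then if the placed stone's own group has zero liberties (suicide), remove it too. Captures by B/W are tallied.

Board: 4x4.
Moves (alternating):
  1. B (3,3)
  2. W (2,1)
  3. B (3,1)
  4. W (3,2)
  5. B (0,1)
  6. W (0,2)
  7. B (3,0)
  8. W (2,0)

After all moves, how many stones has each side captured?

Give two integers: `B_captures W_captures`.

Move 1: B@(3,3) -> caps B=0 W=0
Move 2: W@(2,1) -> caps B=0 W=0
Move 3: B@(3,1) -> caps B=0 W=0
Move 4: W@(3,2) -> caps B=0 W=0
Move 5: B@(0,1) -> caps B=0 W=0
Move 6: W@(0,2) -> caps B=0 W=0
Move 7: B@(3,0) -> caps B=0 W=0
Move 8: W@(2,0) -> caps B=0 W=2

Answer: 0 2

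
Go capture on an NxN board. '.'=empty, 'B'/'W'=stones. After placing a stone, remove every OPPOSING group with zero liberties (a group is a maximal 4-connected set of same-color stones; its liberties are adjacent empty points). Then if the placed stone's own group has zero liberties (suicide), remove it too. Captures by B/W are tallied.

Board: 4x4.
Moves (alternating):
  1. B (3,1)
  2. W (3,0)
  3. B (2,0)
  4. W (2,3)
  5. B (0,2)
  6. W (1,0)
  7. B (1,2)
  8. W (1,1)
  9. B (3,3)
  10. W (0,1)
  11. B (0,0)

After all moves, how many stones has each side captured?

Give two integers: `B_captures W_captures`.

Move 1: B@(3,1) -> caps B=0 W=0
Move 2: W@(3,0) -> caps B=0 W=0
Move 3: B@(2,0) -> caps B=1 W=0
Move 4: W@(2,3) -> caps B=1 W=0
Move 5: B@(0,2) -> caps B=1 W=0
Move 6: W@(1,0) -> caps B=1 W=0
Move 7: B@(1,2) -> caps B=1 W=0
Move 8: W@(1,1) -> caps B=1 W=0
Move 9: B@(3,3) -> caps B=1 W=0
Move 10: W@(0,1) -> caps B=1 W=0
Move 11: B@(0,0) -> caps B=1 W=0

Answer: 1 0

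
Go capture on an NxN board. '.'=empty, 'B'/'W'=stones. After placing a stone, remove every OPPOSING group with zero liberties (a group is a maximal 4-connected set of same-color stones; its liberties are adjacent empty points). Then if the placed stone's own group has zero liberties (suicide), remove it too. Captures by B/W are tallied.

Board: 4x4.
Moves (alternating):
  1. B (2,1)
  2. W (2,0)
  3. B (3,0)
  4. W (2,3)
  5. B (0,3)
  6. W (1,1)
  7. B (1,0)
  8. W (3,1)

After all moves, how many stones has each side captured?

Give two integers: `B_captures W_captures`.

Move 1: B@(2,1) -> caps B=0 W=0
Move 2: W@(2,0) -> caps B=0 W=0
Move 3: B@(3,0) -> caps B=0 W=0
Move 4: W@(2,3) -> caps B=0 W=0
Move 5: B@(0,3) -> caps B=0 W=0
Move 6: W@(1,1) -> caps B=0 W=0
Move 7: B@(1,0) -> caps B=1 W=0
Move 8: W@(3,1) -> caps B=1 W=0

Answer: 1 0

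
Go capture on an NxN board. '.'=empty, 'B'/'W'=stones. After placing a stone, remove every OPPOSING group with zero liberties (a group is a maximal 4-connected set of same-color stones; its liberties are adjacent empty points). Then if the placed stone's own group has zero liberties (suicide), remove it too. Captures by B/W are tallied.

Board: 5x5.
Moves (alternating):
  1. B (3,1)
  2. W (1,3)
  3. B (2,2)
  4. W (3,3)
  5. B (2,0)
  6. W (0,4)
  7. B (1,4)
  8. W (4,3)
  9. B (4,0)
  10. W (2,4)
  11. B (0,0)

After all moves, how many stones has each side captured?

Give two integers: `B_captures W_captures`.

Answer: 0 1

Derivation:
Move 1: B@(3,1) -> caps B=0 W=0
Move 2: W@(1,3) -> caps B=0 W=0
Move 3: B@(2,2) -> caps B=0 W=0
Move 4: W@(3,3) -> caps B=0 W=0
Move 5: B@(2,0) -> caps B=0 W=0
Move 6: W@(0,4) -> caps B=0 W=0
Move 7: B@(1,4) -> caps B=0 W=0
Move 8: W@(4,3) -> caps B=0 W=0
Move 9: B@(4,0) -> caps B=0 W=0
Move 10: W@(2,4) -> caps B=0 W=1
Move 11: B@(0,0) -> caps B=0 W=1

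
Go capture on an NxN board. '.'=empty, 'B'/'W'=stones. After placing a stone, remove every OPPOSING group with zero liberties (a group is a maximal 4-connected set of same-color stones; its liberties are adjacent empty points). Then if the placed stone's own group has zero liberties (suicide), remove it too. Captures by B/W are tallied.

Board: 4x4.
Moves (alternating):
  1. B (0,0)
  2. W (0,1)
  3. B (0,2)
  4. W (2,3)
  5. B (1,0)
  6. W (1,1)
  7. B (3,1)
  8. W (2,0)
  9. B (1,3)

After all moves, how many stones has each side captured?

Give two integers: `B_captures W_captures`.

Answer: 0 2

Derivation:
Move 1: B@(0,0) -> caps B=0 W=0
Move 2: W@(0,1) -> caps B=0 W=0
Move 3: B@(0,2) -> caps B=0 W=0
Move 4: W@(2,3) -> caps B=0 W=0
Move 5: B@(1,0) -> caps B=0 W=0
Move 6: W@(1,1) -> caps B=0 W=0
Move 7: B@(3,1) -> caps B=0 W=0
Move 8: W@(2,0) -> caps B=0 W=2
Move 9: B@(1,3) -> caps B=0 W=2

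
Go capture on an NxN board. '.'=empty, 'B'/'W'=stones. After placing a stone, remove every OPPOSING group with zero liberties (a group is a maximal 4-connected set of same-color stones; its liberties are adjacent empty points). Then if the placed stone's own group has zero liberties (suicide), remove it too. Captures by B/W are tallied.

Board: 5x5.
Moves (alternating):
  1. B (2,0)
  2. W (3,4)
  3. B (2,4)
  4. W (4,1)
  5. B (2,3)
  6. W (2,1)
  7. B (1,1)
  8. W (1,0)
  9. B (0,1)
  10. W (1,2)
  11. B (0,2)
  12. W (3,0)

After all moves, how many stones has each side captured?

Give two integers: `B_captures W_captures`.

Move 1: B@(2,0) -> caps B=0 W=0
Move 2: W@(3,4) -> caps B=0 W=0
Move 3: B@(2,4) -> caps B=0 W=0
Move 4: W@(4,1) -> caps B=0 W=0
Move 5: B@(2,3) -> caps B=0 W=0
Move 6: W@(2,1) -> caps B=0 W=0
Move 7: B@(1,1) -> caps B=0 W=0
Move 8: W@(1,0) -> caps B=0 W=0
Move 9: B@(0,1) -> caps B=0 W=0
Move 10: W@(1,2) -> caps B=0 W=0
Move 11: B@(0,2) -> caps B=0 W=0
Move 12: W@(3,0) -> caps B=0 W=1

Answer: 0 1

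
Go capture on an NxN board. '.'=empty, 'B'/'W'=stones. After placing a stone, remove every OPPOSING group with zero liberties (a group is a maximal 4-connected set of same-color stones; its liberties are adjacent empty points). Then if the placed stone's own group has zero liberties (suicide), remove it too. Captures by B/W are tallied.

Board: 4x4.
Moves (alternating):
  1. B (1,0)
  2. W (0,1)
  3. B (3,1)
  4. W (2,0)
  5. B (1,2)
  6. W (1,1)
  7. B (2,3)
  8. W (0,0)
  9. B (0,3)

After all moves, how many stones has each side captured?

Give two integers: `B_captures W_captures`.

Answer: 0 1

Derivation:
Move 1: B@(1,0) -> caps B=0 W=0
Move 2: W@(0,1) -> caps B=0 W=0
Move 3: B@(3,1) -> caps B=0 W=0
Move 4: W@(2,0) -> caps B=0 W=0
Move 5: B@(1,2) -> caps B=0 W=0
Move 6: W@(1,1) -> caps B=0 W=0
Move 7: B@(2,3) -> caps B=0 W=0
Move 8: W@(0,0) -> caps B=0 W=1
Move 9: B@(0,3) -> caps B=0 W=1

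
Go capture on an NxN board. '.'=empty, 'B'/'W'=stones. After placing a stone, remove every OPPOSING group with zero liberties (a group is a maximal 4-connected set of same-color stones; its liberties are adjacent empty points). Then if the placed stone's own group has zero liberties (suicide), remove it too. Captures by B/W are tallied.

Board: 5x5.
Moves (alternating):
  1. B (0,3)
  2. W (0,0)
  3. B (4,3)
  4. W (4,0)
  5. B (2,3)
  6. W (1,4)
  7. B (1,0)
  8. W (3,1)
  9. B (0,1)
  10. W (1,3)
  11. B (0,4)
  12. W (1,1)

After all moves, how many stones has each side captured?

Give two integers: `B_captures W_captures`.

Answer: 1 0

Derivation:
Move 1: B@(0,3) -> caps B=0 W=0
Move 2: W@(0,0) -> caps B=0 W=0
Move 3: B@(4,3) -> caps B=0 W=0
Move 4: W@(4,0) -> caps B=0 W=0
Move 5: B@(2,3) -> caps B=0 W=0
Move 6: W@(1,4) -> caps B=0 W=0
Move 7: B@(1,0) -> caps B=0 W=0
Move 8: W@(3,1) -> caps B=0 W=0
Move 9: B@(0,1) -> caps B=1 W=0
Move 10: W@(1,3) -> caps B=1 W=0
Move 11: B@(0,4) -> caps B=1 W=0
Move 12: W@(1,1) -> caps B=1 W=0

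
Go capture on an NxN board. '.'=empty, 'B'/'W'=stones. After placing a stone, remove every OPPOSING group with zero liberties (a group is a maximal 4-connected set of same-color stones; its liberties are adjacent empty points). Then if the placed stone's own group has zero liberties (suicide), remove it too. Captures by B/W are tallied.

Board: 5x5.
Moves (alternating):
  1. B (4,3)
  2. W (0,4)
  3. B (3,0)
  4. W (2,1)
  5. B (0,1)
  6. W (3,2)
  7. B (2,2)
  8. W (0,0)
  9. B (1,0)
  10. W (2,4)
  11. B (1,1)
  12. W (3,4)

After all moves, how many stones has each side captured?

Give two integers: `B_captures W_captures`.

Move 1: B@(4,3) -> caps B=0 W=0
Move 2: W@(0,4) -> caps B=0 W=0
Move 3: B@(3,0) -> caps B=0 W=0
Move 4: W@(2,1) -> caps B=0 W=0
Move 5: B@(0,1) -> caps B=0 W=0
Move 6: W@(3,2) -> caps B=0 W=0
Move 7: B@(2,2) -> caps B=0 W=0
Move 8: W@(0,0) -> caps B=0 W=0
Move 9: B@(1,0) -> caps B=1 W=0
Move 10: W@(2,4) -> caps B=1 W=0
Move 11: B@(1,1) -> caps B=1 W=0
Move 12: W@(3,4) -> caps B=1 W=0

Answer: 1 0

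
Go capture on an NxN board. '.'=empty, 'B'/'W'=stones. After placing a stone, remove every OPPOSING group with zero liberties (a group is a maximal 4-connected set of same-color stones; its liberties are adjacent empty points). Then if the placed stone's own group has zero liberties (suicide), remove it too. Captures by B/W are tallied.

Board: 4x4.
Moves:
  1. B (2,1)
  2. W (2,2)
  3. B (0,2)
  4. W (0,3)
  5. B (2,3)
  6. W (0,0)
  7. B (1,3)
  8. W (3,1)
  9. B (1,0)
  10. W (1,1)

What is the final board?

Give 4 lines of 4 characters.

Move 1: B@(2,1) -> caps B=0 W=0
Move 2: W@(2,2) -> caps B=0 W=0
Move 3: B@(0,2) -> caps B=0 W=0
Move 4: W@(0,3) -> caps B=0 W=0
Move 5: B@(2,3) -> caps B=0 W=0
Move 6: W@(0,0) -> caps B=0 W=0
Move 7: B@(1,3) -> caps B=1 W=0
Move 8: W@(3,1) -> caps B=1 W=0
Move 9: B@(1,0) -> caps B=1 W=0
Move 10: W@(1,1) -> caps B=1 W=0

Answer: W.B.
BW.B
.BWB
.W..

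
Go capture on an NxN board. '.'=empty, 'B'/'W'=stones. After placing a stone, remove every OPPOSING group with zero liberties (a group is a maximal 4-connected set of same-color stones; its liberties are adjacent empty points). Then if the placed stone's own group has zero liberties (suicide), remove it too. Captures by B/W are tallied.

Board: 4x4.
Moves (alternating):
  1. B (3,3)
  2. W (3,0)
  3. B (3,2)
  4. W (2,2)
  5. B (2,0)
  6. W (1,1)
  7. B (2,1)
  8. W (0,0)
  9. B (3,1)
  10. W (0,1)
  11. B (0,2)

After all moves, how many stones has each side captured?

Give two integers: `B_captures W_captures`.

Answer: 1 0

Derivation:
Move 1: B@(3,3) -> caps B=0 W=0
Move 2: W@(3,0) -> caps B=0 W=0
Move 3: B@(3,2) -> caps B=0 W=0
Move 4: W@(2,2) -> caps B=0 W=0
Move 5: B@(2,0) -> caps B=0 W=0
Move 6: W@(1,1) -> caps B=0 W=0
Move 7: B@(2,1) -> caps B=0 W=0
Move 8: W@(0,0) -> caps B=0 W=0
Move 9: B@(3,1) -> caps B=1 W=0
Move 10: W@(0,1) -> caps B=1 W=0
Move 11: B@(0,2) -> caps B=1 W=0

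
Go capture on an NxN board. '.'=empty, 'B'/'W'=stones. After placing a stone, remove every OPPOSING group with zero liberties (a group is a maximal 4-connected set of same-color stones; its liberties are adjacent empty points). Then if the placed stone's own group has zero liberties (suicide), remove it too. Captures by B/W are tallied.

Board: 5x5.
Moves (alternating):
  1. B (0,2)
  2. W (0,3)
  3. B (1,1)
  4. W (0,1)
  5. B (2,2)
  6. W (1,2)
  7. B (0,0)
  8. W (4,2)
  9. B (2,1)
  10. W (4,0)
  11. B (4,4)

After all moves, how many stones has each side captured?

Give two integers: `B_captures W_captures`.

Answer: 0 1

Derivation:
Move 1: B@(0,2) -> caps B=0 W=0
Move 2: W@(0,3) -> caps B=0 W=0
Move 3: B@(1,1) -> caps B=0 W=0
Move 4: W@(0,1) -> caps B=0 W=0
Move 5: B@(2,2) -> caps B=0 W=0
Move 6: W@(1,2) -> caps B=0 W=1
Move 7: B@(0,0) -> caps B=0 W=1
Move 8: W@(4,2) -> caps B=0 W=1
Move 9: B@(2,1) -> caps B=0 W=1
Move 10: W@(4,0) -> caps B=0 W=1
Move 11: B@(4,4) -> caps B=0 W=1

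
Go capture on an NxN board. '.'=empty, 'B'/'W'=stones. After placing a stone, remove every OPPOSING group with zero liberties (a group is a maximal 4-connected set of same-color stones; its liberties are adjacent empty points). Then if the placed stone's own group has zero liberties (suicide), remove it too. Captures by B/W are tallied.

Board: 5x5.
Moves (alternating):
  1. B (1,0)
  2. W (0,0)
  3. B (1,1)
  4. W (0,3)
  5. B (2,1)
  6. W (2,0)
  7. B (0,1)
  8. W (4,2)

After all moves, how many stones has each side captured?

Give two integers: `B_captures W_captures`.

Answer: 1 0

Derivation:
Move 1: B@(1,0) -> caps B=0 W=0
Move 2: W@(0,0) -> caps B=0 W=0
Move 3: B@(1,1) -> caps B=0 W=0
Move 4: W@(0,3) -> caps B=0 W=0
Move 5: B@(2,1) -> caps B=0 W=0
Move 6: W@(2,0) -> caps B=0 W=0
Move 7: B@(0,1) -> caps B=1 W=0
Move 8: W@(4,2) -> caps B=1 W=0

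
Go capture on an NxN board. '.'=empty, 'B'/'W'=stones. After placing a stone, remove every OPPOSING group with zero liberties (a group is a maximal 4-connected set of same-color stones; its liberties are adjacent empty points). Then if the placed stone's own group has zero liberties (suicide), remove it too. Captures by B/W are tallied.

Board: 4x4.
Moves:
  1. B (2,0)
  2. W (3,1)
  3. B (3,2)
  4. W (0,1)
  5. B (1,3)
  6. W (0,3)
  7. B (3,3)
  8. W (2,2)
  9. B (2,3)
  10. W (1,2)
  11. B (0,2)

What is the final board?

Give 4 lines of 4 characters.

Move 1: B@(2,0) -> caps B=0 W=0
Move 2: W@(3,1) -> caps B=0 W=0
Move 3: B@(3,2) -> caps B=0 W=0
Move 4: W@(0,1) -> caps B=0 W=0
Move 5: B@(1,3) -> caps B=0 W=0
Move 6: W@(0,3) -> caps B=0 W=0
Move 7: B@(3,3) -> caps B=0 W=0
Move 8: W@(2,2) -> caps B=0 W=0
Move 9: B@(2,3) -> caps B=0 W=0
Move 10: W@(1,2) -> caps B=0 W=4
Move 11: B@(0,2) -> caps B=0 W=4

Answer: .W.W
..W.
B.W.
.W..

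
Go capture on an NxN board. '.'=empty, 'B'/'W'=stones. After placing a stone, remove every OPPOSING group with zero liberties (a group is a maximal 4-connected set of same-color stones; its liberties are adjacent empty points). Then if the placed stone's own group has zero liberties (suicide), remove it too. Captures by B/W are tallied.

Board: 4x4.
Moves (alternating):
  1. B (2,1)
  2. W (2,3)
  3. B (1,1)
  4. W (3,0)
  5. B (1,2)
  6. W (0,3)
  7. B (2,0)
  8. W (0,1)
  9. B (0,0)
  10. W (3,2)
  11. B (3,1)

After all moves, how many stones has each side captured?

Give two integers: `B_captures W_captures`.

Answer: 1 0

Derivation:
Move 1: B@(2,1) -> caps B=0 W=0
Move 2: W@(2,3) -> caps B=0 W=0
Move 3: B@(1,1) -> caps B=0 W=0
Move 4: W@(3,0) -> caps B=0 W=0
Move 5: B@(1,2) -> caps B=0 W=0
Move 6: W@(0,3) -> caps B=0 W=0
Move 7: B@(2,0) -> caps B=0 W=0
Move 8: W@(0,1) -> caps B=0 W=0
Move 9: B@(0,0) -> caps B=0 W=0
Move 10: W@(3,2) -> caps B=0 W=0
Move 11: B@(3,1) -> caps B=1 W=0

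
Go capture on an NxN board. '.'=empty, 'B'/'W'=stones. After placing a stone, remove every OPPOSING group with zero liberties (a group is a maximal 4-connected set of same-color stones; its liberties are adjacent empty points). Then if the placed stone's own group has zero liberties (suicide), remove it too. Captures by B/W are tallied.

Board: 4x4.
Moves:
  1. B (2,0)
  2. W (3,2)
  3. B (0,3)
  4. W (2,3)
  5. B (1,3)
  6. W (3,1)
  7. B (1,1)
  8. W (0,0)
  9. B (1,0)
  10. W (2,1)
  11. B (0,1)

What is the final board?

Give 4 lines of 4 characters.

Answer: .B.B
BB.B
BW.W
.WW.

Derivation:
Move 1: B@(2,0) -> caps B=0 W=0
Move 2: W@(3,2) -> caps B=0 W=0
Move 3: B@(0,3) -> caps B=0 W=0
Move 4: W@(2,3) -> caps B=0 W=0
Move 5: B@(1,3) -> caps B=0 W=0
Move 6: W@(3,1) -> caps B=0 W=0
Move 7: B@(1,1) -> caps B=0 W=0
Move 8: W@(0,0) -> caps B=0 W=0
Move 9: B@(1,0) -> caps B=0 W=0
Move 10: W@(2,1) -> caps B=0 W=0
Move 11: B@(0,1) -> caps B=1 W=0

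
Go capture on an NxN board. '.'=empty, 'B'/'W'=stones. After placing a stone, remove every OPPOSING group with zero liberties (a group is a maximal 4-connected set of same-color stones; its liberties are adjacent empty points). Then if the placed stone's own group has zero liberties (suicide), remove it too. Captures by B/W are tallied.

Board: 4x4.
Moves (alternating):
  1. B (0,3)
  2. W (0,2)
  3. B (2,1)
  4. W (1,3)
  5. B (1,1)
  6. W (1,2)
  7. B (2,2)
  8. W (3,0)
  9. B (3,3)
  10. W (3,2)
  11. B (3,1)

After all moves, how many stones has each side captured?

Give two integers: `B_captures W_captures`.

Answer: 1 1

Derivation:
Move 1: B@(0,3) -> caps B=0 W=0
Move 2: W@(0,2) -> caps B=0 W=0
Move 3: B@(2,1) -> caps B=0 W=0
Move 4: W@(1,3) -> caps B=0 W=1
Move 5: B@(1,1) -> caps B=0 W=1
Move 6: W@(1,2) -> caps B=0 W=1
Move 7: B@(2,2) -> caps B=0 W=1
Move 8: W@(3,0) -> caps B=0 W=1
Move 9: B@(3,3) -> caps B=0 W=1
Move 10: W@(3,2) -> caps B=0 W=1
Move 11: B@(3,1) -> caps B=1 W=1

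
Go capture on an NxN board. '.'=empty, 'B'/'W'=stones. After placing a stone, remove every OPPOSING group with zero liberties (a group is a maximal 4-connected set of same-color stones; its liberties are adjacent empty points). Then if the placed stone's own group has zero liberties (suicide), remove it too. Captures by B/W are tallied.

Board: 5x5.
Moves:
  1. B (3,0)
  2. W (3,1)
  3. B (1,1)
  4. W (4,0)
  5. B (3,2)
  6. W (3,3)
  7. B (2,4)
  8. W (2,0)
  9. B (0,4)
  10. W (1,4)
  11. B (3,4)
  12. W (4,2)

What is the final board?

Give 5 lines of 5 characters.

Answer: ....B
.B..W
W...B
.WBWB
W.W..

Derivation:
Move 1: B@(3,0) -> caps B=0 W=0
Move 2: W@(3,1) -> caps B=0 W=0
Move 3: B@(1,1) -> caps B=0 W=0
Move 4: W@(4,0) -> caps B=0 W=0
Move 5: B@(3,2) -> caps B=0 W=0
Move 6: W@(3,3) -> caps B=0 W=0
Move 7: B@(2,4) -> caps B=0 W=0
Move 8: W@(2,0) -> caps B=0 W=1
Move 9: B@(0,4) -> caps B=0 W=1
Move 10: W@(1,4) -> caps B=0 W=1
Move 11: B@(3,4) -> caps B=0 W=1
Move 12: W@(4,2) -> caps B=0 W=1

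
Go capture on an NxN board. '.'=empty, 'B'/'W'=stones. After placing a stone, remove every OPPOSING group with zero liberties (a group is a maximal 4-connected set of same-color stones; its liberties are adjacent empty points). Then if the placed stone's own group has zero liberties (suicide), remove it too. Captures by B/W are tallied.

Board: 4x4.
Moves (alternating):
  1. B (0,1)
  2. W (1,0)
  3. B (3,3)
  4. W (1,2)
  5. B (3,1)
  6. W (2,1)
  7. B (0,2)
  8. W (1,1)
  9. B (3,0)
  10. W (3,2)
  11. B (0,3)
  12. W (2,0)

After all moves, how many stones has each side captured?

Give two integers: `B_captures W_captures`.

Move 1: B@(0,1) -> caps B=0 W=0
Move 2: W@(1,0) -> caps B=0 W=0
Move 3: B@(3,3) -> caps B=0 W=0
Move 4: W@(1,2) -> caps B=0 W=0
Move 5: B@(3,1) -> caps B=0 W=0
Move 6: W@(2,1) -> caps B=0 W=0
Move 7: B@(0,2) -> caps B=0 W=0
Move 8: W@(1,1) -> caps B=0 W=0
Move 9: B@(3,0) -> caps B=0 W=0
Move 10: W@(3,2) -> caps B=0 W=0
Move 11: B@(0,3) -> caps B=0 W=0
Move 12: W@(2,0) -> caps B=0 W=2

Answer: 0 2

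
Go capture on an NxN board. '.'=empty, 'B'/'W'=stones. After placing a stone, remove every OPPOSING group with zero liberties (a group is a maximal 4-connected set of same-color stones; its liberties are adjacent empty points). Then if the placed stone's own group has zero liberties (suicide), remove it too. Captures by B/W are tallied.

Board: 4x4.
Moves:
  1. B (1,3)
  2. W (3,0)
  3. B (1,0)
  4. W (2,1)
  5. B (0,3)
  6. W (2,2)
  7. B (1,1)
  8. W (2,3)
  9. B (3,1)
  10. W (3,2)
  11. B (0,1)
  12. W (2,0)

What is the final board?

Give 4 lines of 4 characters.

Answer: .B.B
BB.B
WWWW
W.W.

Derivation:
Move 1: B@(1,3) -> caps B=0 W=0
Move 2: W@(3,0) -> caps B=0 W=0
Move 3: B@(1,0) -> caps B=0 W=0
Move 4: W@(2,1) -> caps B=0 W=0
Move 5: B@(0,3) -> caps B=0 W=0
Move 6: W@(2,2) -> caps B=0 W=0
Move 7: B@(1,1) -> caps B=0 W=0
Move 8: W@(2,3) -> caps B=0 W=0
Move 9: B@(3,1) -> caps B=0 W=0
Move 10: W@(3,2) -> caps B=0 W=1
Move 11: B@(0,1) -> caps B=0 W=1
Move 12: W@(2,0) -> caps B=0 W=1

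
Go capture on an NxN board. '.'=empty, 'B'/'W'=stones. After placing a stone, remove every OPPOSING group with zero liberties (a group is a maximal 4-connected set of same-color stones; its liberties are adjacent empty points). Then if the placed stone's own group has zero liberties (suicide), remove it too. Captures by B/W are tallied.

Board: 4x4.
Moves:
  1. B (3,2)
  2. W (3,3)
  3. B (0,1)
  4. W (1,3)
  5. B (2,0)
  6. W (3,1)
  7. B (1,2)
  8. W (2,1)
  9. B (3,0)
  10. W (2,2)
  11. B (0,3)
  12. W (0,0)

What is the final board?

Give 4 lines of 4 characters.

Answer: WB.B
..BW
BWW.
BW.W

Derivation:
Move 1: B@(3,2) -> caps B=0 W=0
Move 2: W@(3,3) -> caps B=0 W=0
Move 3: B@(0,1) -> caps B=0 W=0
Move 4: W@(1,3) -> caps B=0 W=0
Move 5: B@(2,0) -> caps B=0 W=0
Move 6: W@(3,1) -> caps B=0 W=0
Move 7: B@(1,2) -> caps B=0 W=0
Move 8: W@(2,1) -> caps B=0 W=0
Move 9: B@(3,0) -> caps B=0 W=0
Move 10: W@(2,2) -> caps B=0 W=1
Move 11: B@(0,3) -> caps B=0 W=1
Move 12: W@(0,0) -> caps B=0 W=1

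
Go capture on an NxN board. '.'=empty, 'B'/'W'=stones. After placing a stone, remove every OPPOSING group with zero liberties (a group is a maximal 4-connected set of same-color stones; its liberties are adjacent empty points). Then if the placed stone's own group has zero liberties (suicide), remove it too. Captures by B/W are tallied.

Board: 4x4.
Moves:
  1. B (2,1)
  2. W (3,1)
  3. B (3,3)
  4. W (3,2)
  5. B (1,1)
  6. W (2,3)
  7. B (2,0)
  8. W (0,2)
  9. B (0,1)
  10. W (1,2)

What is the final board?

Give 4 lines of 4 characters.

Answer: .BW.
.BW.
BB.W
.WW.

Derivation:
Move 1: B@(2,1) -> caps B=0 W=0
Move 2: W@(3,1) -> caps B=0 W=0
Move 3: B@(3,3) -> caps B=0 W=0
Move 4: W@(3,2) -> caps B=0 W=0
Move 5: B@(1,1) -> caps B=0 W=0
Move 6: W@(2,3) -> caps B=0 W=1
Move 7: B@(2,0) -> caps B=0 W=1
Move 8: W@(0,2) -> caps B=0 W=1
Move 9: B@(0,1) -> caps B=0 W=1
Move 10: W@(1,2) -> caps B=0 W=1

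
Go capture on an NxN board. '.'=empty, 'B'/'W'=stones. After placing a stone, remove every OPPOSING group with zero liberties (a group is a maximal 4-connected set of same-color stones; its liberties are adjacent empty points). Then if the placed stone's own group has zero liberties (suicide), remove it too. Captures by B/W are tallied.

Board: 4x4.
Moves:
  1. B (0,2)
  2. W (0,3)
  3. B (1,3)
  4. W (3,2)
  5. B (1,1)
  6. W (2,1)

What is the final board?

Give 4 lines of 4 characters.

Move 1: B@(0,2) -> caps B=0 W=0
Move 2: W@(0,3) -> caps B=0 W=0
Move 3: B@(1,3) -> caps B=1 W=0
Move 4: W@(3,2) -> caps B=1 W=0
Move 5: B@(1,1) -> caps B=1 W=0
Move 6: W@(2,1) -> caps B=1 W=0

Answer: ..B.
.B.B
.W..
..W.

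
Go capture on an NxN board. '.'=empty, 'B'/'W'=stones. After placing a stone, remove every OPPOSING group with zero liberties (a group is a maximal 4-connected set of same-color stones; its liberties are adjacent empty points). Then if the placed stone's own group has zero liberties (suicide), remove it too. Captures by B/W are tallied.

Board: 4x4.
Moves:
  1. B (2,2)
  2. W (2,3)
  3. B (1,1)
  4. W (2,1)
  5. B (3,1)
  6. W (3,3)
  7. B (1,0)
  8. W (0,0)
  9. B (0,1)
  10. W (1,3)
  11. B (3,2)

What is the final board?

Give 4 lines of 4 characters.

Answer: .B..
BB.W
.WBW
.BBW

Derivation:
Move 1: B@(2,2) -> caps B=0 W=0
Move 2: W@(2,3) -> caps B=0 W=0
Move 3: B@(1,1) -> caps B=0 W=0
Move 4: W@(2,1) -> caps B=0 W=0
Move 5: B@(3,1) -> caps B=0 W=0
Move 6: W@(3,3) -> caps B=0 W=0
Move 7: B@(1,0) -> caps B=0 W=0
Move 8: W@(0,0) -> caps B=0 W=0
Move 9: B@(0,1) -> caps B=1 W=0
Move 10: W@(1,3) -> caps B=1 W=0
Move 11: B@(3,2) -> caps B=1 W=0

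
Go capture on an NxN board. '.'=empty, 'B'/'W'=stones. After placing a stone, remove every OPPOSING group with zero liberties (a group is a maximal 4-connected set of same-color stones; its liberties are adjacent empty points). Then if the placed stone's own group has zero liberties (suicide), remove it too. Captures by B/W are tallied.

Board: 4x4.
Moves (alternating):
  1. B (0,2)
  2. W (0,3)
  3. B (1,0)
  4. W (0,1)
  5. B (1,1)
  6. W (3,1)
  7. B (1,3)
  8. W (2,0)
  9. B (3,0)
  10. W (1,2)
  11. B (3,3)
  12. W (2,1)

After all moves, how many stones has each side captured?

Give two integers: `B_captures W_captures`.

Move 1: B@(0,2) -> caps B=0 W=0
Move 2: W@(0,3) -> caps B=0 W=0
Move 3: B@(1,0) -> caps B=0 W=0
Move 4: W@(0,1) -> caps B=0 W=0
Move 5: B@(1,1) -> caps B=0 W=0
Move 6: W@(3,1) -> caps B=0 W=0
Move 7: B@(1,3) -> caps B=1 W=0
Move 8: W@(2,0) -> caps B=1 W=0
Move 9: B@(3,0) -> caps B=1 W=0
Move 10: W@(1,2) -> caps B=1 W=0
Move 11: B@(3,3) -> caps B=1 W=0
Move 12: W@(2,1) -> caps B=1 W=0

Answer: 1 0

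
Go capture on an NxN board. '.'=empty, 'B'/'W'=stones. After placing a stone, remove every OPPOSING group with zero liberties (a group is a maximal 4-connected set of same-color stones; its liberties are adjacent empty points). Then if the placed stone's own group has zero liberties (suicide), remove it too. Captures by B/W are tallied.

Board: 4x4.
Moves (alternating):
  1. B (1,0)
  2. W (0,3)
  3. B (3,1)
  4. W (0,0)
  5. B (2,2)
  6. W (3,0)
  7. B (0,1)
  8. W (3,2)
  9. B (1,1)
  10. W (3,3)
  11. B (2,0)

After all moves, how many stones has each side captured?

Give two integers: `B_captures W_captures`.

Move 1: B@(1,0) -> caps B=0 W=0
Move 2: W@(0,3) -> caps B=0 W=0
Move 3: B@(3,1) -> caps B=0 W=0
Move 4: W@(0,0) -> caps B=0 W=0
Move 5: B@(2,2) -> caps B=0 W=0
Move 6: W@(3,0) -> caps B=0 W=0
Move 7: B@(0,1) -> caps B=1 W=0
Move 8: W@(3,2) -> caps B=1 W=0
Move 9: B@(1,1) -> caps B=1 W=0
Move 10: W@(3,3) -> caps B=1 W=0
Move 11: B@(2,0) -> caps B=2 W=0

Answer: 2 0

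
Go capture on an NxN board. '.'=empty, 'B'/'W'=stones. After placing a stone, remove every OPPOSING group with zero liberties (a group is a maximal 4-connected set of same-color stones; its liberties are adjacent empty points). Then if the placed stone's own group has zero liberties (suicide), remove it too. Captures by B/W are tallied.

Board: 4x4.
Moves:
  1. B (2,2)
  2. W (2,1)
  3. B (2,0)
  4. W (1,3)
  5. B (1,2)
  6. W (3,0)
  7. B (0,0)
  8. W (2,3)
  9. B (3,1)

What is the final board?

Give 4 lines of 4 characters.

Move 1: B@(2,2) -> caps B=0 W=0
Move 2: W@(2,1) -> caps B=0 W=0
Move 3: B@(2,0) -> caps B=0 W=0
Move 4: W@(1,3) -> caps B=0 W=0
Move 5: B@(1,2) -> caps B=0 W=0
Move 6: W@(3,0) -> caps B=0 W=0
Move 7: B@(0,0) -> caps B=0 W=0
Move 8: W@(2,3) -> caps B=0 W=0
Move 9: B@(3,1) -> caps B=1 W=0

Answer: B...
..BW
BWBW
.B..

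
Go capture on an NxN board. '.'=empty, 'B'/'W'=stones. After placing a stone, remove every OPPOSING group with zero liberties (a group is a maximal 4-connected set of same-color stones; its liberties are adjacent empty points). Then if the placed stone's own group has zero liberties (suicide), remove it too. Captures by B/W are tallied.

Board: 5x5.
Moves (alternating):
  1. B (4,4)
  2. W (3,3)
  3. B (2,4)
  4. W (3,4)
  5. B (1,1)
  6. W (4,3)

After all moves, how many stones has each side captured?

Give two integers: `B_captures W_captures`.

Move 1: B@(4,4) -> caps B=0 W=0
Move 2: W@(3,3) -> caps B=0 W=0
Move 3: B@(2,4) -> caps B=0 W=0
Move 4: W@(3,4) -> caps B=0 W=0
Move 5: B@(1,1) -> caps B=0 W=0
Move 6: W@(4,3) -> caps B=0 W=1

Answer: 0 1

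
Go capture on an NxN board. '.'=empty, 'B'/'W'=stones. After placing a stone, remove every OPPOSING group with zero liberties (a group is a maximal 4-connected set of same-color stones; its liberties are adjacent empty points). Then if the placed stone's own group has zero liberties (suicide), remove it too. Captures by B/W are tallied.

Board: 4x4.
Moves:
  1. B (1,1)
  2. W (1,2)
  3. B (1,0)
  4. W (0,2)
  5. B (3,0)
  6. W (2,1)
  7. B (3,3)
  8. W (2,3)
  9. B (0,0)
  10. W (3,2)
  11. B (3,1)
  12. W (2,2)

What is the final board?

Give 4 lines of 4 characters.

Answer: B.W.
BBW.
.WWW
BBW.

Derivation:
Move 1: B@(1,1) -> caps B=0 W=0
Move 2: W@(1,2) -> caps B=0 W=0
Move 3: B@(1,0) -> caps B=0 W=0
Move 4: W@(0,2) -> caps B=0 W=0
Move 5: B@(3,0) -> caps B=0 W=0
Move 6: W@(2,1) -> caps B=0 W=0
Move 7: B@(3,3) -> caps B=0 W=0
Move 8: W@(2,3) -> caps B=0 W=0
Move 9: B@(0,0) -> caps B=0 W=0
Move 10: W@(3,2) -> caps B=0 W=1
Move 11: B@(3,1) -> caps B=0 W=1
Move 12: W@(2,2) -> caps B=0 W=1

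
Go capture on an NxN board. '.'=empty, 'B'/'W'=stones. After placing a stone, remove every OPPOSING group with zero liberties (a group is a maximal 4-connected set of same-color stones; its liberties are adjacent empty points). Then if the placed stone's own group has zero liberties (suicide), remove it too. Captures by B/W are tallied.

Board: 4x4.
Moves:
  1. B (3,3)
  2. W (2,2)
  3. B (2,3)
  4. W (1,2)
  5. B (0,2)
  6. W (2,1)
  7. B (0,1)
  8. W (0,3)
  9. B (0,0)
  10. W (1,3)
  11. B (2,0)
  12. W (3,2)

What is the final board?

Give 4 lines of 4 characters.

Move 1: B@(3,3) -> caps B=0 W=0
Move 2: W@(2,2) -> caps B=0 W=0
Move 3: B@(2,3) -> caps B=0 W=0
Move 4: W@(1,2) -> caps B=0 W=0
Move 5: B@(0,2) -> caps B=0 W=0
Move 6: W@(2,1) -> caps B=0 W=0
Move 7: B@(0,1) -> caps B=0 W=0
Move 8: W@(0,3) -> caps B=0 W=0
Move 9: B@(0,0) -> caps B=0 W=0
Move 10: W@(1,3) -> caps B=0 W=0
Move 11: B@(2,0) -> caps B=0 W=0
Move 12: W@(3,2) -> caps B=0 W=2

Answer: BBBW
..WW
BWW.
..W.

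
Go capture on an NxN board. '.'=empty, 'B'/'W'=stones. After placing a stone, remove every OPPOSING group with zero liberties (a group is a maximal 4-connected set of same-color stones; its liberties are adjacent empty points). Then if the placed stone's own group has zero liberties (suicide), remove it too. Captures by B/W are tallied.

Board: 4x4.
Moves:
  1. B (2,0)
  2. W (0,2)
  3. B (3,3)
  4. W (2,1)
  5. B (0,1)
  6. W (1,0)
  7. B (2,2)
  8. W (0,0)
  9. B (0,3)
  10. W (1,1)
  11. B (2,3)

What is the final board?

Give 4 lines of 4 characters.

Answer: W.WB
WW..
BWBB
...B

Derivation:
Move 1: B@(2,0) -> caps B=0 W=0
Move 2: W@(0,2) -> caps B=0 W=0
Move 3: B@(3,3) -> caps B=0 W=0
Move 4: W@(2,1) -> caps B=0 W=0
Move 5: B@(0,1) -> caps B=0 W=0
Move 6: W@(1,0) -> caps B=0 W=0
Move 7: B@(2,2) -> caps B=0 W=0
Move 8: W@(0,0) -> caps B=0 W=0
Move 9: B@(0,3) -> caps B=0 W=0
Move 10: W@(1,1) -> caps B=0 W=1
Move 11: B@(2,3) -> caps B=0 W=1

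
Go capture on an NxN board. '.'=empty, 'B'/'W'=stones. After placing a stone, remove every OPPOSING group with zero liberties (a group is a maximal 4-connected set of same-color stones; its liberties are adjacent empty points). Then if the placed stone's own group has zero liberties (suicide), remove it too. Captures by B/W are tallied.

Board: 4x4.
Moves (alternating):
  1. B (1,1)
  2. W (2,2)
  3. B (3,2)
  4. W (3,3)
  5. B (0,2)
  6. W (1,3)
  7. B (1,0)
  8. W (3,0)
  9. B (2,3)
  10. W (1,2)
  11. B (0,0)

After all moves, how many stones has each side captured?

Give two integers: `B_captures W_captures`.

Answer: 1 0

Derivation:
Move 1: B@(1,1) -> caps B=0 W=0
Move 2: W@(2,2) -> caps B=0 W=0
Move 3: B@(3,2) -> caps B=0 W=0
Move 4: W@(3,3) -> caps B=0 W=0
Move 5: B@(0,2) -> caps B=0 W=0
Move 6: W@(1,3) -> caps B=0 W=0
Move 7: B@(1,0) -> caps B=0 W=0
Move 8: W@(3,0) -> caps B=0 W=0
Move 9: B@(2,3) -> caps B=1 W=0
Move 10: W@(1,2) -> caps B=1 W=0
Move 11: B@(0,0) -> caps B=1 W=0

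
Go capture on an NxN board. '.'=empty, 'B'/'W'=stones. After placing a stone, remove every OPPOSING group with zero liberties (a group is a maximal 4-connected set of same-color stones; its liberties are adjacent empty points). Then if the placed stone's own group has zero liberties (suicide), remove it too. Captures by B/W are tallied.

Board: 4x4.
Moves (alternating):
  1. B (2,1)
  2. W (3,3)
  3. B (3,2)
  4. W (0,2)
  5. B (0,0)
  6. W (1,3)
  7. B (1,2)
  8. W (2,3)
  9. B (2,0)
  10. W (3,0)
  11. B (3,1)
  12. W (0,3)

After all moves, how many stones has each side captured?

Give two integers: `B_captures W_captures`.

Move 1: B@(2,1) -> caps B=0 W=0
Move 2: W@(3,3) -> caps B=0 W=0
Move 3: B@(3,2) -> caps B=0 W=0
Move 4: W@(0,2) -> caps B=0 W=0
Move 5: B@(0,0) -> caps B=0 W=0
Move 6: W@(1,3) -> caps B=0 W=0
Move 7: B@(1,2) -> caps B=0 W=0
Move 8: W@(2,3) -> caps B=0 W=0
Move 9: B@(2,0) -> caps B=0 W=0
Move 10: W@(3,0) -> caps B=0 W=0
Move 11: B@(3,1) -> caps B=1 W=0
Move 12: W@(0,3) -> caps B=1 W=0

Answer: 1 0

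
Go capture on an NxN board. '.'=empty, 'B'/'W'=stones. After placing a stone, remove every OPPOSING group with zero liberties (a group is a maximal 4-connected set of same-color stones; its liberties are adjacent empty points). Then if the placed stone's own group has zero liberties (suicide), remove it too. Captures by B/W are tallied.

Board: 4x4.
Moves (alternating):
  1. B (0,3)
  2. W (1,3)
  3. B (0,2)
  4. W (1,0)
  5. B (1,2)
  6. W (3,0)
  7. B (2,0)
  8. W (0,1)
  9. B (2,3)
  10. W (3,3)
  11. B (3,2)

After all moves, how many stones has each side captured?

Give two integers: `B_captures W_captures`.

Answer: 2 0

Derivation:
Move 1: B@(0,3) -> caps B=0 W=0
Move 2: W@(1,3) -> caps B=0 W=0
Move 3: B@(0,2) -> caps B=0 W=0
Move 4: W@(1,0) -> caps B=0 W=0
Move 5: B@(1,2) -> caps B=0 W=0
Move 6: W@(3,0) -> caps B=0 W=0
Move 7: B@(2,0) -> caps B=0 W=0
Move 8: W@(0,1) -> caps B=0 W=0
Move 9: B@(2,3) -> caps B=1 W=0
Move 10: W@(3,3) -> caps B=1 W=0
Move 11: B@(3,2) -> caps B=2 W=0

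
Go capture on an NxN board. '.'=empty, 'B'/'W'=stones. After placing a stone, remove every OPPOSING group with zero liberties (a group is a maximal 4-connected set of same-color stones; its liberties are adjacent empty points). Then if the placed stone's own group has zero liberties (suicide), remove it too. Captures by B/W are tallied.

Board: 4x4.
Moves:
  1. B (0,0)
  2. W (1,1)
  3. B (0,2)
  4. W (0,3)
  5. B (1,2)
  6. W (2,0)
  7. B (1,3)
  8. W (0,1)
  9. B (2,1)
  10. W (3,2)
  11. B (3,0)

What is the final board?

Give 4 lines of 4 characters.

Answer: BWB.
.WBB
WB..
B.W.

Derivation:
Move 1: B@(0,0) -> caps B=0 W=0
Move 2: W@(1,1) -> caps B=0 W=0
Move 3: B@(0,2) -> caps B=0 W=0
Move 4: W@(0,3) -> caps B=0 W=0
Move 5: B@(1,2) -> caps B=0 W=0
Move 6: W@(2,0) -> caps B=0 W=0
Move 7: B@(1,3) -> caps B=1 W=0
Move 8: W@(0,1) -> caps B=1 W=0
Move 9: B@(2,1) -> caps B=1 W=0
Move 10: W@(3,2) -> caps B=1 W=0
Move 11: B@(3,0) -> caps B=1 W=0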